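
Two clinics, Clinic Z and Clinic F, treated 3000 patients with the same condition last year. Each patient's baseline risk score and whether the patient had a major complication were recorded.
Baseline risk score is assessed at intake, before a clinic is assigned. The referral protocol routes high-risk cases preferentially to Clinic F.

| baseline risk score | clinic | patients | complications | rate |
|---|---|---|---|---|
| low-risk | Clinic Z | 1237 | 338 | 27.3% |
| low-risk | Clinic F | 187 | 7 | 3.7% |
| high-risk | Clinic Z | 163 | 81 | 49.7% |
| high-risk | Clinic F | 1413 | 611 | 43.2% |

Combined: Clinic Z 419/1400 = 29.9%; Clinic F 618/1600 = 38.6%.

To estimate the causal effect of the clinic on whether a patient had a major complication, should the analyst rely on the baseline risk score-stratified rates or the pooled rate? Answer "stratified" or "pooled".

The baseline risk score-specific comparison favours Clinic F throughout, but the pooled figures favour Clinic Z. The question is whether to condition on baseline risk score.
The imbalance in baseline risk score arose from how patients were allocated, not from anything the clinic did; and baseline risk score independently affects the outcome. The pooled gap is confounded — condition on baseline risk score.
Within each level — low-risk: 27.3% vs 3.7%; high-risk: 49.7% vs 43.2% — Clinic F is lower every time.

stratified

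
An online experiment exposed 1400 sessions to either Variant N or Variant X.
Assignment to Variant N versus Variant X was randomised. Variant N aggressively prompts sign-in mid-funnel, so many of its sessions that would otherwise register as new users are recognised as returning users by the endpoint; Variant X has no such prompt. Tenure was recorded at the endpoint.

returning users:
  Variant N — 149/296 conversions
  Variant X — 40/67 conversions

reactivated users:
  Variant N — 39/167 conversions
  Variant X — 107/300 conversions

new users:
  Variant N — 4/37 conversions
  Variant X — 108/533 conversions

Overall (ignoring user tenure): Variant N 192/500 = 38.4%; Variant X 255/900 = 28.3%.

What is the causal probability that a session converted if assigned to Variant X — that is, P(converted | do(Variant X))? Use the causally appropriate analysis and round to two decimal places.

Within every user tenure level Variant X has the higher rate, yet pooled Variant N does — Simpson's reversal.
Because the variant influences user tenure, user tenure is a post-treatment mediator, not a confounder. Stratifying on it would bias the estimate; the causal effect is the crude pooled difference.
So P(outcome | do(Variant X)) is just the pooled rate for Variant X: 255/900 = 0.283.

0.28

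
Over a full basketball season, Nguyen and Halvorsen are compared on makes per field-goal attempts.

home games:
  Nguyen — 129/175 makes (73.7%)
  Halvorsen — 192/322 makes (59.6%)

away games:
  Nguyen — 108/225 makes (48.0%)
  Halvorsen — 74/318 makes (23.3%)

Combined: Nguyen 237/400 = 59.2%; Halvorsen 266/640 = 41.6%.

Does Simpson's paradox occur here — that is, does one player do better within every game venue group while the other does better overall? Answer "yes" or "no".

no

Within each game venue level (home games 73.7% vs 59.6%; away games 48.0% vs 23.3%), Nguyen has the higher rate every time. Pooled: 59.2% vs 41.6% — Nguyen has the higher rate overall. They agree.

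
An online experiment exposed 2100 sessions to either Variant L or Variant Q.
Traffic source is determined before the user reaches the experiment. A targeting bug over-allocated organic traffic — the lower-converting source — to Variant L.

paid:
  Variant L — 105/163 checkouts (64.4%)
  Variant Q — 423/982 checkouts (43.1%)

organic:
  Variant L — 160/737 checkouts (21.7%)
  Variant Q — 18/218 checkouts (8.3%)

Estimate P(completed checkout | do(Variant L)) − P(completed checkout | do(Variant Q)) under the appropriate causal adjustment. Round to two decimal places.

+0.18

The traffic source-specific comparison favours Variant L throughout, but the pooled figures favour Variant Q. The question is whether to condition on traffic source.
Traffic source satisfies the back-door criterion: it is not a descendant of the variant, and it blocks the spurious path from variant to outcome. Adjusting for it (i.e., using the within-traffic source rates) gives the causal effect.
Adjusting over the population distribution of traffic source: 0.545·(0.644−0.431) + 0.455·(0.217−0.083) = +0.178.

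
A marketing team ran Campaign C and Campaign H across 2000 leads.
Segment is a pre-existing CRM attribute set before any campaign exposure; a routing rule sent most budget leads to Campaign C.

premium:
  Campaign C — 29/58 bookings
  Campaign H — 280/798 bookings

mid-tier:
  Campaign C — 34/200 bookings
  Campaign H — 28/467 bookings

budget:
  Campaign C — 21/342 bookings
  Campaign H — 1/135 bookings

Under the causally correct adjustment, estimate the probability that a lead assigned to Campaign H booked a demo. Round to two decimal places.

0.17

Customer segment differs across campaigns for reasons unrelated to any effect of the campaign itself, and it separately predicts the outcome — a classic confounder. We must compare within customer segment levels.
Standardising Campaign H to the population customer segment mix: 0.428·280/798 + 0.334·28/467 + 0.238·1/135 = 0.172.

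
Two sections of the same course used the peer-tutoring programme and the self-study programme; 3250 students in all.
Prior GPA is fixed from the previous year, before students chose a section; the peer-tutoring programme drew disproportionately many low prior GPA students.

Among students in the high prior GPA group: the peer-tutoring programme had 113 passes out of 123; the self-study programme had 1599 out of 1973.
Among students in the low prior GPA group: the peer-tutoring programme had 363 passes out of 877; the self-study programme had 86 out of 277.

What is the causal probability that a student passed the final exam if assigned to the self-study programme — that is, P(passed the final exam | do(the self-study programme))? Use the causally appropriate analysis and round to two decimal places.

0.63

Nothing the teaching method does changes prior GPA band; the imbalance is an allocation artefact. With prior GPA band also predicting the outcome, the pooled figure is confounded, and the within-stratum comparison is the causal one.
Standardising the self-study programme to the population prior GPA band mix: 0.645·1599/1973 + 0.355·86/277 = 0.633.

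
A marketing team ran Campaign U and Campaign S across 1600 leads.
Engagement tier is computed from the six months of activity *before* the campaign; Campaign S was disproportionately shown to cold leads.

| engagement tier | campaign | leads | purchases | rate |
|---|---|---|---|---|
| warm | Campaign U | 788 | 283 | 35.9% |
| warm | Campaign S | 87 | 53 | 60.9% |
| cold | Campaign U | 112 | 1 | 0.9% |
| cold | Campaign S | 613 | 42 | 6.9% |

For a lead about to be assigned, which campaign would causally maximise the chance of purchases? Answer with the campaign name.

Campaign S

Engagement tier satisfies the back-door criterion: it is not a descendant of the campaign, and it blocks the spurious path from campaign to outcome. Adjusting for it (i.e., using the within-engagement tier rates) gives the causal effect.
Within each level — warm: 35.9% vs 60.9%; cold: 0.9% vs 6.9% — Campaign S is higher every time.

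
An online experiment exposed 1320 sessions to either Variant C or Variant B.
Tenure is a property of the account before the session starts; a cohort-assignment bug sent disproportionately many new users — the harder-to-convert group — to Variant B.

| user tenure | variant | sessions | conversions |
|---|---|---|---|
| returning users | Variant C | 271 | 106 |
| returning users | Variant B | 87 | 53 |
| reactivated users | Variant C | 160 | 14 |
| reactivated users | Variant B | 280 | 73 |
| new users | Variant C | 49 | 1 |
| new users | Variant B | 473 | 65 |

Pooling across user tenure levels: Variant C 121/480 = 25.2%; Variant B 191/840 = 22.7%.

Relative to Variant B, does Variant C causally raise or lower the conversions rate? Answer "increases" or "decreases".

decreases

The user tenure-specific comparison favours Variant B throughout, but the pooled figures favour Variant C. The question is whether to condition on user tenure.
User tenure differs across variants for reasons unrelated to any effect of the variant itself, and it separately predicts the outcome — a classic confounder. We must compare within user tenure levels.
Within each level — returning users: 39.1% vs 60.9%; reactivated users: 8.8% vs 26.1%; new users: 2.0% vs 13.7% — Variant B is higher every time.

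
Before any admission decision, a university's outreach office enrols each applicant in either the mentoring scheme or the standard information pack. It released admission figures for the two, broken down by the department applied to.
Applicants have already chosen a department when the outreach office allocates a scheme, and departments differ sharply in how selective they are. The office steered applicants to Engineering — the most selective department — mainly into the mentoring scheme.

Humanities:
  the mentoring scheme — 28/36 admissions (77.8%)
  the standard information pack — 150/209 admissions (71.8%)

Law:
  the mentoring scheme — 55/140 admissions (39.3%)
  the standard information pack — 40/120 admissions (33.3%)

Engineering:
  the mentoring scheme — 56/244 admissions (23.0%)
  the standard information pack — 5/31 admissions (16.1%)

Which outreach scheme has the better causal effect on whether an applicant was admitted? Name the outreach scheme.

the mentoring scheme

The department-specific comparison favours the mentoring scheme throughout, but the pooled figures favour the standard information pack. The question is whether to condition on department.
The imbalance in department arose from how applicants were allocated, not from anything the outreach scheme did; and department independently affects the outcome. The pooled gap is confounded — condition on department.
Within each level — Humanities: 77.8% vs 71.8%; Law: 39.3% vs 33.3%; Engineering: 23.0% vs 16.1% — the mentoring scheme is higher every time.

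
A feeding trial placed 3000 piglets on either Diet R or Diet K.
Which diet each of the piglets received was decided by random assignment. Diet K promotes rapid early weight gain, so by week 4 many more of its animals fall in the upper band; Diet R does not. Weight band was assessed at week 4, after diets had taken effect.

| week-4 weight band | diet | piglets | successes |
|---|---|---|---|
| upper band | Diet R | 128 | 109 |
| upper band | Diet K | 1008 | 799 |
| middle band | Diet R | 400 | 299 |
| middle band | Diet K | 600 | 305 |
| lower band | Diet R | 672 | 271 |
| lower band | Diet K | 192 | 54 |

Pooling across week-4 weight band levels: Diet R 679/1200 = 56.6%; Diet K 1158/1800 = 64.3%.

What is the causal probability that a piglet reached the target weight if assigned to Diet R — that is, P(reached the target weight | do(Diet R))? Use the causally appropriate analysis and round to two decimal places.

Diet R is higher inside every week-4 weight band stratum but Diet K is higher in aggregate. Whether to stratify depends on how week-4 weight band relates to the diet.
Stratifying would compare diets among piglets the diets themselves sorted into week-4 weight band groups — a form of selection on an intermediate. The unconditioned pooled rates give the total causal effect.
So P(outcome | do(Diet R)) is just the pooled rate for Diet R: 679/1200 = 0.566.

0.57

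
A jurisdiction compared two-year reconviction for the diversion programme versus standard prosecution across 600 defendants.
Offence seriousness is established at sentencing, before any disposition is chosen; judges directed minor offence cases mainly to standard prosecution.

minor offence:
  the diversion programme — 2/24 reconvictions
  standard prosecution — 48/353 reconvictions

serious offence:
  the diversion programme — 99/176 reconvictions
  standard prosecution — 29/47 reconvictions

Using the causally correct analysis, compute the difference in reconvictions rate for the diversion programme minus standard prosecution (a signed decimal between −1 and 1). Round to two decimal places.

Within every offence seriousness level the diversion programme has the lower rate, yet pooled standard prosecution does — Simpson's reversal.
Offence seriousness satisfies the back-door criterion: it is not a descendant of the disposition, and it blocks the spurious path from disposition to outcome. Adjusting for it (i.e., using the within-offence seriousness rates) gives the causal effect.
Adjusting over the population distribution of offence seriousness: 0.628·(0.083−0.136) + 0.372·(0.562−0.617) = -0.053.

-0.05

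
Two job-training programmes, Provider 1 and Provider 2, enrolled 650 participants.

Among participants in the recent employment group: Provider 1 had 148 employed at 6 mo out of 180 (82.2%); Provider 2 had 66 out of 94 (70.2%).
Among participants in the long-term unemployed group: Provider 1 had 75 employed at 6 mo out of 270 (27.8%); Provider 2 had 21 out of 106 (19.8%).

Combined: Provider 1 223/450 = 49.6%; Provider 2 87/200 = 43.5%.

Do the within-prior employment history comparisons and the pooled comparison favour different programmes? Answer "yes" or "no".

no

Within each prior employment history level (recent employment 82.2% vs 70.2%; long-term unemployed 27.8% vs 19.8%), Provider 1 has the higher rate every time. Pooled: 49.6% vs 43.5% — Provider 1 has the higher rate overall. They agree.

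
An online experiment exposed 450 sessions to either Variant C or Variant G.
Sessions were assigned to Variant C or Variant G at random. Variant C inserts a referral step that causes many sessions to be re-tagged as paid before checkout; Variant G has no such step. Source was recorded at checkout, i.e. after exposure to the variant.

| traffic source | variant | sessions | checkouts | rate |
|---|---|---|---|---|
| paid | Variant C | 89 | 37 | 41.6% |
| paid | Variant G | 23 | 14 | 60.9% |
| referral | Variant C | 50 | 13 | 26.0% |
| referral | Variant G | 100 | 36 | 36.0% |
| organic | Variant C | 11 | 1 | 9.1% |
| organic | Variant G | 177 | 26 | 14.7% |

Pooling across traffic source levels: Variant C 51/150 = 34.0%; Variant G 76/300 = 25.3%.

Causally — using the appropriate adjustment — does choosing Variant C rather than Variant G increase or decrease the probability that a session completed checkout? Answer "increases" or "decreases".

Variant G is higher inside every traffic source stratum but Variant C is higher in aggregate. Whether to stratify depends on how traffic source relates to the variant.
Stratifying would compare variants among sessions the variants themselves sorted into traffic source groups — a form of selection on an intermediate. The unconditioned pooled rates give the total causal effect.
Pooled: Variant C 34.0% vs Variant G 25.3%; Variant C is higher overall.

increases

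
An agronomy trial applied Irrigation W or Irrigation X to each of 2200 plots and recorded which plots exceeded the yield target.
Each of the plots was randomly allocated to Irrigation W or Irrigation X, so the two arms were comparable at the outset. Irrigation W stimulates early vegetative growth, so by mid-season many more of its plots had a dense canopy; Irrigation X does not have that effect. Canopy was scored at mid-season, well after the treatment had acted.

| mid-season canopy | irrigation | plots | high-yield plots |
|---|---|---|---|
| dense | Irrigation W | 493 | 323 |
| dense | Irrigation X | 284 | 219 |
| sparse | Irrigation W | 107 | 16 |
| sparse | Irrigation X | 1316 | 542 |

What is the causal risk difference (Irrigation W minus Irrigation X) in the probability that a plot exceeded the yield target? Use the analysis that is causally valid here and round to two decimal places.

Stratifying would compare irrigations among plots the irrigations themselves sorted into mid-season canopy groups — a form of selection on an intermediate. The unconditioned pooled rates give the total causal effect.
The causal difference is the pooled difference: 0.565 − 0.476 = +0.089.

+0.09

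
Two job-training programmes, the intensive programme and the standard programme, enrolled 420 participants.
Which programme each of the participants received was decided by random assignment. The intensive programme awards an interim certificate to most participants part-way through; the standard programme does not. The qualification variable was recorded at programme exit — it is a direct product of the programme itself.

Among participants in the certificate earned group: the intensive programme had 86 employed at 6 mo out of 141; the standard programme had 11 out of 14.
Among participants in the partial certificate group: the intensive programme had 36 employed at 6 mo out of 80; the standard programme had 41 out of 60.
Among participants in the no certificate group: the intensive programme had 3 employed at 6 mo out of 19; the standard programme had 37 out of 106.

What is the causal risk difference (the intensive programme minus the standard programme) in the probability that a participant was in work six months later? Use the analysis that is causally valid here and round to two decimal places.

+0.03

The distribution of qualification attained during the programme is itself part of what the programme does — it is an intermediate outcome. Holding it fixed would remove that part of the effect; the total effect is the pooled difference.
The causal difference is the pooled difference: 0.521 − 0.494 = +0.026.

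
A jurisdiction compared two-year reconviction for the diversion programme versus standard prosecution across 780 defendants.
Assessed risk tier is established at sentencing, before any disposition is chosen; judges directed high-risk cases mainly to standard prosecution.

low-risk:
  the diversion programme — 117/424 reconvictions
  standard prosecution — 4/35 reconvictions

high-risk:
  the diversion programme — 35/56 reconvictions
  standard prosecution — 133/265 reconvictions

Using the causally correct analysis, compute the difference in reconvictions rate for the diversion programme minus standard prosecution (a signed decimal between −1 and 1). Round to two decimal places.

+0.15

Assessed risk tier satisfies the back-door criterion: it is not a descendant of the disposition, and it blocks the spurious path from disposition to outcome. Adjusting for it (i.e., using the within-assessed risk tier rates) gives the causal effect.
Adjusting over the population distribution of assessed risk tier: 0.588·(0.276−0.114) + 0.412·(0.625−0.502) = +0.146.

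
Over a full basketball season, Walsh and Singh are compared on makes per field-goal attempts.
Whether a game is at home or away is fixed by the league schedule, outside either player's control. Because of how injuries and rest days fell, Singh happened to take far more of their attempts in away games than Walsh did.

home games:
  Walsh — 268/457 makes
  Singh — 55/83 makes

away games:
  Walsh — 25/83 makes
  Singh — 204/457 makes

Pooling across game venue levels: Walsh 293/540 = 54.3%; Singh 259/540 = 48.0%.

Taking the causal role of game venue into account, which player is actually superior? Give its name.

Game venue is set before the player has any effect — it is not caused by the player — and it independently drives the outcome. That makes it a confounder, so the causal comparison is within game venue levels.
Within each level — home games: 58.6% vs 66.3%; away games: 30.1% vs 44.6% — Singh is higher every time.

Singh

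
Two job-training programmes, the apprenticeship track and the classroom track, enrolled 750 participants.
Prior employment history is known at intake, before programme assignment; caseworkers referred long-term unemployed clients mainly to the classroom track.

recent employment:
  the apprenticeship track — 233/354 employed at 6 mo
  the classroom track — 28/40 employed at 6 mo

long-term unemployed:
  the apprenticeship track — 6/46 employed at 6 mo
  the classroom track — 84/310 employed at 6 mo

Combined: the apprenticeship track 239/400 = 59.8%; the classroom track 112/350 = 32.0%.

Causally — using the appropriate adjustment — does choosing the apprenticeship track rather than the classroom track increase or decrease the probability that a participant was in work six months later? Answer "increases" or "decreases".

Within every prior employment history level the classroom track has the higher rate, yet pooled the apprenticeship track does — Simpson's reversal.
Prior employment history differs across programmes for reasons unrelated to any effect of the programme itself, and it separately predicts the outcome — a classic confounder. We must compare within prior employment history levels.
Within each level — recent employment: 65.8% vs 70.0%; long-term unemployed: 13.0% vs 27.1% — the classroom track is higher every time.

decreases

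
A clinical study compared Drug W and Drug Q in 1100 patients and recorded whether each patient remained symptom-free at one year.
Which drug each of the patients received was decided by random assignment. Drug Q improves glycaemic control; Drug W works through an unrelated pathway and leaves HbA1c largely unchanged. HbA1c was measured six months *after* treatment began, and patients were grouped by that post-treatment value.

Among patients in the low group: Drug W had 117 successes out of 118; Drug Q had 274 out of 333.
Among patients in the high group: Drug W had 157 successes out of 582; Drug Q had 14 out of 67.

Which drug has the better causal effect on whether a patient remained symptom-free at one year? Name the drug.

Drug Q

HbA1c is downstream of the drug. One should not condition on a consequence of treatment, so the overall rates are the right comparison.
Pooled: Drug W 39.1% vs Drug Q 72.0%; Drug Q is higher overall.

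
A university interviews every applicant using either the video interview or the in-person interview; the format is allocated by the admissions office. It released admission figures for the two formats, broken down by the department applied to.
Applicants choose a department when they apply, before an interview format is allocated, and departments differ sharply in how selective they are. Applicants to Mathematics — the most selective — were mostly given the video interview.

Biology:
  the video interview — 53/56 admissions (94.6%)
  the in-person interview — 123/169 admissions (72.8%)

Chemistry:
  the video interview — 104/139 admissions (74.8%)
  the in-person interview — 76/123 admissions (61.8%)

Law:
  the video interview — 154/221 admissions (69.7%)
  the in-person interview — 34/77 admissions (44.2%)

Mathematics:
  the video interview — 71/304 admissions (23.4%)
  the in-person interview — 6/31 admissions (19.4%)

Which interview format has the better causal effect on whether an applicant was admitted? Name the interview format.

the video interview

Nothing the interview format does changes department; the imbalance is an allocation artefact. With department also predicting the outcome, the pooled figure is confounded, and the within-stratum comparison is the causal one.
Within each level — Biology: 94.6% vs 72.8%; Chemistry: 74.8% vs 61.8%; Law: 69.7% vs 44.2%; Mathematics: 23.4% vs 19.4% — the video interview is higher every time.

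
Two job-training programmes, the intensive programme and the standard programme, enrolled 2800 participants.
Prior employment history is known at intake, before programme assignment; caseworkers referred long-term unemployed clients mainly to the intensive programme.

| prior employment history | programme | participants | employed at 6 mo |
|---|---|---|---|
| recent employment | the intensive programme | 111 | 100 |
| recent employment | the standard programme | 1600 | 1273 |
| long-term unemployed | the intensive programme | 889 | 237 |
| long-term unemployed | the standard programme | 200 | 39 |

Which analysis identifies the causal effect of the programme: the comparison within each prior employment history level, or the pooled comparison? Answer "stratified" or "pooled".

stratified

The prior employment history-specific comparison favours the intensive programme throughout, but the pooled figures favour the standard programme. The question is whether to condition on prior employment history.
Since prior employment history is a pre-existing factor (not a product of the programme) and it affects the outcome on its own, it is a confounder. The stratified rates, not the pooled rate, identify the causal effect.
Within each level — recent employment: 90.1% vs 79.6%; long-term unemployed: 26.7% vs 19.5% — the intensive programme is higher every time.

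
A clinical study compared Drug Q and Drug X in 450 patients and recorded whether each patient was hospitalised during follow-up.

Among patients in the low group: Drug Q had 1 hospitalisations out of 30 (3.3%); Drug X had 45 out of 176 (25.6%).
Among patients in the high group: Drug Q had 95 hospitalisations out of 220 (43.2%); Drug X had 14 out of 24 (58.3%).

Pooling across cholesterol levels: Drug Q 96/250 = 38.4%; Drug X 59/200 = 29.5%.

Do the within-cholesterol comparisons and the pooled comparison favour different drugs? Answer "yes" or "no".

yes

Within each cholesterol level (low 3.3% vs 25.6%; high 43.2% vs 58.3%), Drug Q has the lower rate every time. Pooled: 38.4% vs 29.5% — Drug X has the lower rate overall. The two comparisons disagree.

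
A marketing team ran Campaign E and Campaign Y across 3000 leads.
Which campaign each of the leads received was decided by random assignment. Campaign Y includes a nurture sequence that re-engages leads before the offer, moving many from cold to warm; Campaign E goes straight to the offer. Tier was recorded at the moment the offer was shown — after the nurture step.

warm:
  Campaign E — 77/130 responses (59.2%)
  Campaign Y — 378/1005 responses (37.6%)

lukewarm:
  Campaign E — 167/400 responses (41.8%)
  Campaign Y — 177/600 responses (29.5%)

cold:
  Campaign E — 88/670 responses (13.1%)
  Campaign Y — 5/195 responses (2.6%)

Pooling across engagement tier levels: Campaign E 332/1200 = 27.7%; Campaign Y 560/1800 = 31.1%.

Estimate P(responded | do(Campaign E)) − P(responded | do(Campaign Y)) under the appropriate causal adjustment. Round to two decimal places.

-0.03

Stratifying would compare campaigns among leads the campaigns themselves sorted into engagement tier groups — a form of selection on an intermediate. The unconditioned pooled rates give the total causal effect.
The causal difference is the pooled difference: 0.277 − 0.311 = -0.034.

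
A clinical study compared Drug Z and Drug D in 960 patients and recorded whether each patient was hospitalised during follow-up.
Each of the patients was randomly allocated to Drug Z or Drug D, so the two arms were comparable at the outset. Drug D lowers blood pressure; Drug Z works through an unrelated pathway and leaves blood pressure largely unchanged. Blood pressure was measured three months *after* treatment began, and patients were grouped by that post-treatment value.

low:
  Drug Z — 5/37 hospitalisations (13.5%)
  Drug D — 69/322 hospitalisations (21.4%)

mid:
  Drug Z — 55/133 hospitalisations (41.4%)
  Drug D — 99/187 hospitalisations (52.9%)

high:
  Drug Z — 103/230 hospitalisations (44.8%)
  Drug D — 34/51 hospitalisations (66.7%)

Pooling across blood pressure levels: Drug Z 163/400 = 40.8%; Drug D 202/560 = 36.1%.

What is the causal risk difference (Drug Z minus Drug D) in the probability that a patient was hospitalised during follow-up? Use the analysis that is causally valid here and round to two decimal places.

+0.05

Because the drug influences blood pressure, blood pressure is a post-treatment mediator, not a confounder. Stratifying on it would bias the estimate; the causal effect is the crude pooled difference.
The causal difference is the pooled difference: 0.407 − 0.361 = +0.047.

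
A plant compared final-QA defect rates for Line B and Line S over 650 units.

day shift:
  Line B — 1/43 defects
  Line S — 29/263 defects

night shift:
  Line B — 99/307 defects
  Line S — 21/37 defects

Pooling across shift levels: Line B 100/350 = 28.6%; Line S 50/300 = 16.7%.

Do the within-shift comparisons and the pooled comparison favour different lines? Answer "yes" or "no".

yes

Within each shift level (day shift 2.3% vs 11.0%; night shift 32.2% vs 56.8%), Line B has the lower rate every time. Pooled: 28.6% vs 16.7% — Line S has the lower rate overall. The two comparisons disagree.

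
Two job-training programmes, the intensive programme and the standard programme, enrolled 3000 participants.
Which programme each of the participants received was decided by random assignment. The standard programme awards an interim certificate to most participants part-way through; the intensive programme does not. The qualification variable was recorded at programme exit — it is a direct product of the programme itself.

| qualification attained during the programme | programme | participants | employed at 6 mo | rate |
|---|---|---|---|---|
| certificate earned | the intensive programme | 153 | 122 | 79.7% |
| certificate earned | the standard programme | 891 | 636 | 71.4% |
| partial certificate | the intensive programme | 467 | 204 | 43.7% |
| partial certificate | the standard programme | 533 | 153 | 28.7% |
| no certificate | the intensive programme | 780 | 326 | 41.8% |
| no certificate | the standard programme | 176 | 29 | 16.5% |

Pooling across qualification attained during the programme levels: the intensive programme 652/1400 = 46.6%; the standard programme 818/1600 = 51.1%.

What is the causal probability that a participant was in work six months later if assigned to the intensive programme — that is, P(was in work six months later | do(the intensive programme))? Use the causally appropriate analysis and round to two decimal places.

the intensive programme is higher inside every qualification attained during the programme stratum but the standard programme is higher in aggregate. Whether to stratify depends on how qualification attained during the programme relates to the programme.
The distribution of qualification attained during the programme is itself part of what the programme does — it is an intermediate outcome. Holding it fixed would remove that part of the effect; the total effect is the pooled difference.
So P(outcome | do(the intensive programme)) is just the pooled rate for the intensive programme: 652/1400 = 0.466.

0.47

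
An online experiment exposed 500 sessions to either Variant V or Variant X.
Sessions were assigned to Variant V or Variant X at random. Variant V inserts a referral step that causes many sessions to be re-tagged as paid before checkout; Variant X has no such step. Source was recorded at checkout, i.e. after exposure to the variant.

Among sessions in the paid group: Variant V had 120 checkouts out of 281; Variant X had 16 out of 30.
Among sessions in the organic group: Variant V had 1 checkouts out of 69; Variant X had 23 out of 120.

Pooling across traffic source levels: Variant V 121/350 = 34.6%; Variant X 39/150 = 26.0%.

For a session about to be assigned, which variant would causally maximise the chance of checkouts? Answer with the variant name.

The traffic source-specific comparison favours Variant X throughout, but the pooled figures favour Variant V. The question is whether to condition on traffic source.
Stratifying would compare variants among sessions the variants themselves sorted into traffic source groups — a form of selection on an intermediate. The unconditioned pooled rates give the total causal effect.
Pooled: Variant V 34.6% vs Variant X 26.0%; Variant V is higher overall.

Variant V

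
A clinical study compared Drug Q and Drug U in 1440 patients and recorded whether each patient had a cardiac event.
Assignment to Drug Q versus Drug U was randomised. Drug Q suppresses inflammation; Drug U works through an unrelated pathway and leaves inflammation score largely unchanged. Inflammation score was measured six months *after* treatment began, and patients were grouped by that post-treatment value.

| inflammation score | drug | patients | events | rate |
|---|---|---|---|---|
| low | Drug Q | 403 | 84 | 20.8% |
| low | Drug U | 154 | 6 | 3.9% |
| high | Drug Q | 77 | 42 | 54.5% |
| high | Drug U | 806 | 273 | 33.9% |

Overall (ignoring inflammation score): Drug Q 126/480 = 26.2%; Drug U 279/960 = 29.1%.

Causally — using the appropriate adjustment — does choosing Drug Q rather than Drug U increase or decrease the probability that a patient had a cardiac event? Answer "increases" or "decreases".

Inflammation score is recorded after the drug and is itself shifted by it — it sits on the causal path from drug to outcome. Conditioning on a mediator would strip out part of the effect we want; the pooled comparison gives the total causal effect.
Pooled: Drug Q 26.2% vs Drug U 29.1%; Drug Q is lower overall.

decreases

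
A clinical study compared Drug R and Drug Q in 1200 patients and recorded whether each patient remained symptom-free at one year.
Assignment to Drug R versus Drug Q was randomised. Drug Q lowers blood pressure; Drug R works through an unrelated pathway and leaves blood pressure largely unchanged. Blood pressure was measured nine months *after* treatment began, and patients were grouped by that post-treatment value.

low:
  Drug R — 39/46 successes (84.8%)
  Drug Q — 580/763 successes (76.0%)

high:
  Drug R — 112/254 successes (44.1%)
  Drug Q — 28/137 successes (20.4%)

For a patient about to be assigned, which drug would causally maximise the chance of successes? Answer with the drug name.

Blood pressure lies on the pathway drug → blood pressure → outcome, so adjusting for it blocks the indirect effect. For the total causal effect of drug, use the unadjusted pooled rates.
Pooled: Drug R 50.3% vs Drug Q 67.6%; Drug Q is higher overall.

Drug Q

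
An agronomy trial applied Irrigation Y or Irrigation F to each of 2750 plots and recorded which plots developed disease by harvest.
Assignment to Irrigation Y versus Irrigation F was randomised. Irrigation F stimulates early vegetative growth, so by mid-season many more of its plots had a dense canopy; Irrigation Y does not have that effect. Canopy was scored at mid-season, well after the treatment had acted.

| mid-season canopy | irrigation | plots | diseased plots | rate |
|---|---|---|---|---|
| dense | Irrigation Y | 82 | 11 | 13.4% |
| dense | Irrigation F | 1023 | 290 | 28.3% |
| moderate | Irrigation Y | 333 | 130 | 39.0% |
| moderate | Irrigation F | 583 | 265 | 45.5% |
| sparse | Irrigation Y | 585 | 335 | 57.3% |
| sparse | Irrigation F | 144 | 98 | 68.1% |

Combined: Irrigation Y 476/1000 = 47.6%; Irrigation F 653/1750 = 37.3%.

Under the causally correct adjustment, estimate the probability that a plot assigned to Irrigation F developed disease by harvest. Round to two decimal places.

0.37

The mid-season canopy-specific comparison favours Irrigation Y throughout, but the pooled figures favour Irrigation F. The question is whether to condition on mid-season canopy.
Mid-season canopy here is a post-treatment variable shaped by the irrigation; conditioning on it would introduce bias rather than remove it. The overall comparison is the causal one.
So P(outcome | do(Irrigation F)) is just the pooled rate for Irrigation F: 653/1750 = 0.373.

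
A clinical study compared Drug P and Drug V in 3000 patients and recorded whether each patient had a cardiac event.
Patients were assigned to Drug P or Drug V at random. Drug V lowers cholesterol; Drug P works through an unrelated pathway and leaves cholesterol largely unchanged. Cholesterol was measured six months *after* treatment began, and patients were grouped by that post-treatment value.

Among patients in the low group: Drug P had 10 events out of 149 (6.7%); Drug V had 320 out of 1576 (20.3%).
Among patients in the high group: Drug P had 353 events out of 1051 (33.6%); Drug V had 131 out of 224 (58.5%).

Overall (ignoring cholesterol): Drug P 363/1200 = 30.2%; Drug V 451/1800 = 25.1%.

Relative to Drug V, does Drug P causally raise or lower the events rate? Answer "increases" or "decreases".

increases

The distribution of cholesterol is itself part of what the drug does — it is an intermediate outcome. Holding it fixed would remove that part of the effect; the total effect is the pooled difference.
Pooled: Drug P 30.2% vs Drug V 25.1%; Drug V is lower overall.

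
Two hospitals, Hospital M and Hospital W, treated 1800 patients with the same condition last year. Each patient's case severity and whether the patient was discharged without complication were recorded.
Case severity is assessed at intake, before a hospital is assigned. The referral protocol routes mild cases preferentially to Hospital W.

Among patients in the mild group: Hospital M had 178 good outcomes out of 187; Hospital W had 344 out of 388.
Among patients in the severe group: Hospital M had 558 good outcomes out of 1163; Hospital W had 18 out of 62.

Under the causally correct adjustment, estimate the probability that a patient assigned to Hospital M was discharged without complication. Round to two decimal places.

0.63

Case severity satisfies the back-door criterion: it is not a descendant of the hospital, and it blocks the spurious path from hospital to outcome. Adjusting for it (i.e., using the within-case severity rates) gives the causal effect.
Standardising Hospital M to the population case severity mix: 0.319·178/187 + 0.681·558/1163 = 0.631.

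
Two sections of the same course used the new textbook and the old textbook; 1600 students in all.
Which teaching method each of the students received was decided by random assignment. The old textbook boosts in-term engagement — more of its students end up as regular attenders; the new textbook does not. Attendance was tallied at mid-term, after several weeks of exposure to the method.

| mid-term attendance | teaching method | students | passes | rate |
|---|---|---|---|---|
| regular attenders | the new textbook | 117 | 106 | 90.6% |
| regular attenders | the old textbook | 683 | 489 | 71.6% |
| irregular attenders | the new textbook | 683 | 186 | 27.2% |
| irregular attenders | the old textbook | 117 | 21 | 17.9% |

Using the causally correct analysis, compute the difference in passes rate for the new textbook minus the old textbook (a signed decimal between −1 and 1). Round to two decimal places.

the new textbook is higher inside every mid-term attendance stratum but the old textbook is higher in aggregate. Whether to stratify depends on how mid-term attendance relates to the teaching method.
Mid-term attendance lies on the pathway teaching method → mid-term attendance → outcome, so adjusting for it blocks the indirect effect. For the total causal effect of teaching method, use the unadjusted pooled rates.
The causal difference is the pooled difference: 0.365 − 0.637 = -0.273.

-0.27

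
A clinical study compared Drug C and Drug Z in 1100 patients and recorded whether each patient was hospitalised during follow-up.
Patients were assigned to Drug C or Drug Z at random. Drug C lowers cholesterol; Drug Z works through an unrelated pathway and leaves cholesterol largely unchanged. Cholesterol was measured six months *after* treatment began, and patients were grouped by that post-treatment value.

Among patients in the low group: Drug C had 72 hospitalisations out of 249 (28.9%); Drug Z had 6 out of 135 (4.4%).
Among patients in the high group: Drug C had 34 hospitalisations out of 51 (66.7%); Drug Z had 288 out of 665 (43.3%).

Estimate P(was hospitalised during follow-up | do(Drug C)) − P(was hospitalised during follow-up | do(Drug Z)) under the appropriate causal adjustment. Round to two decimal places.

-0.01

The cholesterol-specific comparison favours Drug Z throughout, but the pooled figures favour Drug C. The question is whether to condition on cholesterol.
Cholesterol lies on the pathway drug → cholesterol → outcome, so adjusting for it blocks the indirect effect. For the total causal effect of drug, use the unadjusted pooled rates.
The causal difference is the pooled difference: 0.353 − 0.367 = -0.014.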